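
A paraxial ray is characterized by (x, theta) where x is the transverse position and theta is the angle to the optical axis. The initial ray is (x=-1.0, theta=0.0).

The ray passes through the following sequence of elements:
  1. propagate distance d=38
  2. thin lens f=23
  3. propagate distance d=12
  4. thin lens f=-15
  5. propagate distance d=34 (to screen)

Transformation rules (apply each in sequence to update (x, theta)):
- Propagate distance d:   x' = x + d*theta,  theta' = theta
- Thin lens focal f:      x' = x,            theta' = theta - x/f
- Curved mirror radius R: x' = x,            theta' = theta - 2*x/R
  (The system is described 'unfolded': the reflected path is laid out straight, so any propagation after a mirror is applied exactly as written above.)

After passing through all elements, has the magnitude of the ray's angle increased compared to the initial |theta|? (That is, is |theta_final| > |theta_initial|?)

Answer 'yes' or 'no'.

Answer: yes

Derivation:
Initial: x=-1.0000 theta=0.0000
After 1 (propagate distance d=38): x=-1.0000 theta=0.0000
After 2 (thin lens f=23): x=-1.0000 theta=1/23 (≈0.0435)
After 3 (propagate distance d=12): x=-11/23 (≈-0.4783) theta=1/23 (≈0.0435)
After 4 (thin lens f=-15): x=-11/23 (≈-0.4783) theta=4/345 (≈0.0116)
After 5 (propagate distance d=34 (to screen)): x=-29/345 (≈-0.0841) theta=4/345 (≈0.0116)
|theta_initial|=0.0000 |theta_final|=4/345 (≈0.0116) -> increased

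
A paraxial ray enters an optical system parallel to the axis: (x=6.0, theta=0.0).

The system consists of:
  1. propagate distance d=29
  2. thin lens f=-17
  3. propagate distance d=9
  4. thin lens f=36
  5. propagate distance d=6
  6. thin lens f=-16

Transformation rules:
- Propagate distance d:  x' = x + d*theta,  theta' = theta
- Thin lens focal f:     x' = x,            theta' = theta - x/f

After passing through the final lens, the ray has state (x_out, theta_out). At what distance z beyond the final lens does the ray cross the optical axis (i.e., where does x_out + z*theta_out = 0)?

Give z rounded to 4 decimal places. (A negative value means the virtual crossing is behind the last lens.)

Answer: -13.7855

Derivation:
Initial: x=6.0000 theta=0.0000
After 1 (propagate distance d=29): x=6.0000 theta=0.0000
After 2 (thin lens f=-17): x=6.0000 theta=6/17 (≈0.3529)
After 3 (propagate distance d=9): x=156/17 (≈9.1765) theta=6/17 (≈0.3529)
After 4 (thin lens f=36): x=156/17 (≈9.1765) theta=5/51 (≈0.0980)
After 5 (propagate distance d=6): x=166/17 (≈9.7647) theta=5/51 (≈0.0980)
After 6 (thin lens f=-16): x=166/17 (≈9.7647) theta=17/24 (≈0.7083)
z_focus = -x_out/theta_out = -(166/17)/(17/24) = -3984/289 ≈ -13.7855
Rounded to 4 decimal places: z = -13.7855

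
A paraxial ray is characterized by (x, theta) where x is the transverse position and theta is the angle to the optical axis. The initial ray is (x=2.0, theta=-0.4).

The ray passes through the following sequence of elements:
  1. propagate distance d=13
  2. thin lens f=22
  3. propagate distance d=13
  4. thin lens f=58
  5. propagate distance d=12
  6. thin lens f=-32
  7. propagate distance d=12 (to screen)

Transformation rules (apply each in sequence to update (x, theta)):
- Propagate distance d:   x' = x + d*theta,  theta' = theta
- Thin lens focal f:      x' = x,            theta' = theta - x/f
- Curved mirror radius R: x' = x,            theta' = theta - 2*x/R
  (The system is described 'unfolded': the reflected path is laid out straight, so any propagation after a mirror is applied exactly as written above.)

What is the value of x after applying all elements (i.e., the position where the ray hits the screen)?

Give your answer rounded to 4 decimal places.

Answer: -13.0061

Derivation:
Initial: x=2.0000 theta=-0.4000
After 1 (propagate distance d=13): x=-3.2000 theta=-0.4000
After 2 (thin lens f=22): x=-3.2000 theta=-14/55 (≈-0.2545)
After 3 (propagate distance d=13): x=-358/55 (≈-6.5091) theta=-14/55 (≈-0.2545)
After 4 (thin lens f=58): x=-358/55 (≈-6.5091) theta=-227/1595 (≈-0.1423)
After 5 (propagate distance d=12): x=-13106/1595 (≈-8.2169) theta=-227/1595 (≈-0.1423)
After 6 (thin lens f=-32): x=-13106/1595 (≈-8.2169) theta=-2037/5104 (≈-0.3991)
After 7 (propagate distance d=12 (to screen)): x=-82979/6380 (≈-13.0061) theta=-2037/5104 (≈-0.3991)
Rounded to 4 decimal places: x = -13.0061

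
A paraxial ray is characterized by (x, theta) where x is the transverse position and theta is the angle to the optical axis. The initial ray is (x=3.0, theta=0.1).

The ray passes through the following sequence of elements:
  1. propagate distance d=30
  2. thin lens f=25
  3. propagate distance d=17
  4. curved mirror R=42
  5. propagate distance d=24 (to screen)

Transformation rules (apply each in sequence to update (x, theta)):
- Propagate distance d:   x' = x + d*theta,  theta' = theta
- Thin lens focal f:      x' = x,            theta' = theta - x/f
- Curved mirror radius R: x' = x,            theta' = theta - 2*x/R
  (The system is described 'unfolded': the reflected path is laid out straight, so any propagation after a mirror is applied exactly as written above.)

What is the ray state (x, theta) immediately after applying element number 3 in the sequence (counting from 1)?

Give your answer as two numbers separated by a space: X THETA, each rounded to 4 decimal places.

Initial: x=3.0000 theta=0.1000
After 1 (propagate distance d=30): x=6.0000 theta=0.1000
After 2 (thin lens f=25): x=6.0000 theta=-0.1400
After 3 (propagate distance d=17): x=3.6200 theta=-0.1400
Rounded to 4 decimal places: x = 3.6200, theta = -0.1400

Answer: 3.6200 -0.1400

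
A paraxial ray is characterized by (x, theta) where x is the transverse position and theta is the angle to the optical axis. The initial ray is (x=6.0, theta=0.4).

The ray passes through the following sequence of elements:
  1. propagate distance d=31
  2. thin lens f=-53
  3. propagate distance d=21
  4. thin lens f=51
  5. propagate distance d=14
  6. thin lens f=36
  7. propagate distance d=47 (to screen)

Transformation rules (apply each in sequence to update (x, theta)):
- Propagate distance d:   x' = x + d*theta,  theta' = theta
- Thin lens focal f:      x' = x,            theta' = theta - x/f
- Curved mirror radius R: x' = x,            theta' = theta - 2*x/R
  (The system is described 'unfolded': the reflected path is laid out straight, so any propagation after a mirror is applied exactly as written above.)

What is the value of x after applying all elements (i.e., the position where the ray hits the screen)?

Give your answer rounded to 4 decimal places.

Initial: x=6.0000 theta=0.4000
After 1 (propagate distance d=31): x=18.4000 theta=0.4000
After 2 (thin lens f=-53): x=18.4000 theta=198/265 (≈0.7472)
After 3 (propagate distance d=21): x=9034/265 (≈34.0906) theta=198/265 (≈0.7472)
After 4 (thin lens f=51): x=9034/265 (≈34.0906) theta=1064/13515 (≈0.0787)
After 5 (propagate distance d=14): x=95126/2703 (≈35.1927) theta=1064/13515 (≈0.0787)
After 6 (thin lens f=36): x=95126/2703 (≈35.1927) theta=-218663/243270 (≈-0.8988)
After 7 (propagate distance d=47 (to screen)): x=-1715821/243270 (≈-7.0532) theta=-218663/243270 (≈-0.8988)
Rounded to 4 decimal places: x = -7.0532

Answer: -7.0532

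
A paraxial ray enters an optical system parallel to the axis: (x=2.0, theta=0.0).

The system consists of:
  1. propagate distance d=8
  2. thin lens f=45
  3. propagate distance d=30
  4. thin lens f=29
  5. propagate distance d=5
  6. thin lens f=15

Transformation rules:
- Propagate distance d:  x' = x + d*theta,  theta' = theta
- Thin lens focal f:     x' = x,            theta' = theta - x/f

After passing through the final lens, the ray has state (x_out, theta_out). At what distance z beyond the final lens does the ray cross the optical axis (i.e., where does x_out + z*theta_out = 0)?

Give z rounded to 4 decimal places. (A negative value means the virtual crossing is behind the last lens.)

Initial: x=2.0000 theta=0.0000
After 1 (propagate distance d=8): x=2.0000 theta=0.0000
After 2 (thin lens f=45): x=2.0000 theta=-2/45 (≈-0.0444)
After 3 (propagate distance d=30): x=2/3 (≈0.6667) theta=-2/45 (≈-0.0444)
After 4 (thin lens f=29): x=2/3 (≈0.6667) theta=-88/1305 (≈-0.0674)
After 5 (propagate distance d=5): x=86/261 (≈0.3295) theta=-88/1305 (≈-0.0674)
After 6 (thin lens f=15): x=86/261 (≈0.3295) theta=-70/783 (≈-0.0894)
z_focus = -x_out/theta_out = -(86/261)/(-70/783) = 129/35 ≈ 3.6857
Rounded to 4 decimal places: z = 3.6857

Answer: 3.6857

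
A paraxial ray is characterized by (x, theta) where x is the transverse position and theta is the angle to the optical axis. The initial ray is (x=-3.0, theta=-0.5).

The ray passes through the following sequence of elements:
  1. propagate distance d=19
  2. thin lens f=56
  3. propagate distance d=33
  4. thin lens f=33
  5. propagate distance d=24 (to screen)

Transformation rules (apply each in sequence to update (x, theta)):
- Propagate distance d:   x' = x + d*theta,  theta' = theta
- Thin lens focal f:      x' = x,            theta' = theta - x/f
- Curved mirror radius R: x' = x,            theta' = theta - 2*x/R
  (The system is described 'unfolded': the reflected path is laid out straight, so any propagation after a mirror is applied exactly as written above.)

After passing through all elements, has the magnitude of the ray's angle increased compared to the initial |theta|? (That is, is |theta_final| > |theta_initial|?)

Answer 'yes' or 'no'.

Initial: x=-3.0000 theta=-0.5000
After 1 (propagate distance d=19): x=-12.5000 theta=-0.5000
After 2 (thin lens f=56): x=-12.5000 theta=-31/112 (≈-0.2768)
After 3 (propagate distance d=33): x=-2423/112 (≈-21.6339) theta=-31/112 (≈-0.2768)
After 4 (thin lens f=33): x=-2423/112 (≈-21.6339) theta=25/66 (≈0.3788)
After 5 (propagate distance d=24 (to screen)): x=-15453/1232 (≈-12.5430) theta=25/66 (≈0.3788)
|theta_initial|=0.5000 |theta_final|=25/66 (≈0.3788) -> not increased

Answer: no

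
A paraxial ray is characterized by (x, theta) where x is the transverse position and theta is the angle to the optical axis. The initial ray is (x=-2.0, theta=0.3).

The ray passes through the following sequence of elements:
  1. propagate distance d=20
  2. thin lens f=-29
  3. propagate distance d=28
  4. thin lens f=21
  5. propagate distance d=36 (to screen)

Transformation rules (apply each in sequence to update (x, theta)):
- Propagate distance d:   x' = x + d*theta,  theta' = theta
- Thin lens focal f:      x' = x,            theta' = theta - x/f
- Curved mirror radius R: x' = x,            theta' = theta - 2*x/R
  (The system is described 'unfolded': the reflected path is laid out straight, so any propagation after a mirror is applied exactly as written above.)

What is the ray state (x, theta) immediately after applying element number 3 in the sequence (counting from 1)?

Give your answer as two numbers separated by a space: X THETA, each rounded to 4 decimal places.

Initial: x=-2.0000 theta=0.3000
After 1 (propagate distance d=20): x=4.0000 theta=0.3000
After 2 (thin lens f=-29): x=4.0000 theta=127/290 (≈0.4379)
After 3 (propagate distance d=28): x=2358/145 (≈16.2621) theta=127/290 (≈0.4379)
Rounded to 4 decimal places: x = 16.2621, theta = 0.4379

Answer: 16.2621 0.4379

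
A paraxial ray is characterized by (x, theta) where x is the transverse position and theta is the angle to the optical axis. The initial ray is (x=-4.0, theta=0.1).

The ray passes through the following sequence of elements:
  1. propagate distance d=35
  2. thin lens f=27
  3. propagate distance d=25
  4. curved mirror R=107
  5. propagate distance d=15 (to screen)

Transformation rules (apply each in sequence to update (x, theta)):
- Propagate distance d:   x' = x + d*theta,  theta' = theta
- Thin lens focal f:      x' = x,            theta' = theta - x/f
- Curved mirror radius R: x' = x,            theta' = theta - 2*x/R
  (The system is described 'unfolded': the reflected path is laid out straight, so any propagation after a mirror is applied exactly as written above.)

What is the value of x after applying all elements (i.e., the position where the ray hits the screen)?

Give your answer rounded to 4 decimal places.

Initial: x=-4.0000 theta=0.1000
After 1 (propagate distance d=35): x=-0.5000 theta=0.1000
After 2 (thin lens f=27): x=-0.5000 theta=16/135 (≈0.1185)
After 3 (propagate distance d=25): x=133/54 (≈2.4630) theta=16/135 (≈0.1185)
After 4 (curved mirror R=107): x=133/54 (≈2.4630) theta=349/4815 (≈0.0725)
After 5 (propagate distance d=15 (to screen)): x=20513/5778 (≈3.5502) theta=349/4815 (≈0.0725)
Rounded to 4 decimal places: x = 3.5502

Answer: 3.5502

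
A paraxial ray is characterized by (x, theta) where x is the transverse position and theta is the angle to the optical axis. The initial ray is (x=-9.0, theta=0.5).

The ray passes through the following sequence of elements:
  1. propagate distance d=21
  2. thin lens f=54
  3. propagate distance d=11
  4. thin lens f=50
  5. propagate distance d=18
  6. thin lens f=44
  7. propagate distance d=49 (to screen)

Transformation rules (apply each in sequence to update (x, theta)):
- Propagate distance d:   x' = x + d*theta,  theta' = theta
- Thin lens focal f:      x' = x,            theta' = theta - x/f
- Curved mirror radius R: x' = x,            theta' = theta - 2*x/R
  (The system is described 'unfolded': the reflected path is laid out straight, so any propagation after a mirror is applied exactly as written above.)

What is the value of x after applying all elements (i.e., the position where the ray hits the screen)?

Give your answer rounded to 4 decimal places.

Answer: 15.1256

Derivation:
Initial: x=-9.0000 theta=0.5000
After 1 (propagate distance d=21): x=1.5000 theta=0.5000
After 2 (thin lens f=54): x=1.5000 theta=17/36 (≈0.4722)
After 3 (propagate distance d=11): x=241/36 (≈6.6944) theta=17/36 (≈0.4722)
After 4 (thin lens f=50): x=241/36 (≈6.6944) theta=203/600 (≈0.3383)
After 5 (propagate distance d=18): x=5753/450 (≈12.7844) theta=203/600 (≈0.3383)
After 6 (thin lens f=44): x=5753/450 (≈12.7844) theta=43/900 (≈0.0478)
After 7 (propagate distance d=49 (to screen)): x=13613/900 (≈15.1256) theta=43/900 (≈0.0478)
Rounded to 4 decimal places: x = 15.1256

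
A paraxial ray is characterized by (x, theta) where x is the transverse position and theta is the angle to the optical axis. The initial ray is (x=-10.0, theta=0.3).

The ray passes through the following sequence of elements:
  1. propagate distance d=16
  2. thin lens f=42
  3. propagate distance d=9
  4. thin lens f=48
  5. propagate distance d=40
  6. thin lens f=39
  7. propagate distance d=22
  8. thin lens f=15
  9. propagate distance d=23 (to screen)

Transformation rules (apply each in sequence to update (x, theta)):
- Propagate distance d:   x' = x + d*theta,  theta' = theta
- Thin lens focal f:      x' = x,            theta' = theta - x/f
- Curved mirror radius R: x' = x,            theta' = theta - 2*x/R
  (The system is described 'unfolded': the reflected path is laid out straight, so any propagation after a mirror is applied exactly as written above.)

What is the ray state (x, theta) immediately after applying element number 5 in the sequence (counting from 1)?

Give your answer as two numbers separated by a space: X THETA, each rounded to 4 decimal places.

Answer: 16.7214 0.4527

Derivation:
Initial: x=-10.0000 theta=0.3000
After 1 (propagate distance d=16): x=-5.2000 theta=0.3000
After 2 (thin lens f=42): x=-5.2000 theta=89/210 (≈0.4238)
After 3 (propagate distance d=9): x=-97/70 (≈-1.3857) theta=89/210 (≈0.4238)
After 4 (thin lens f=48): x=-97/70 (≈-1.3857) theta=507/1120 (≈0.4527)
After 5 (propagate distance d=40): x=2341/140 (≈16.7214) theta=507/1120 (≈0.4527)
Rounded to 4 decimal places: x = 16.7214, theta = 0.4527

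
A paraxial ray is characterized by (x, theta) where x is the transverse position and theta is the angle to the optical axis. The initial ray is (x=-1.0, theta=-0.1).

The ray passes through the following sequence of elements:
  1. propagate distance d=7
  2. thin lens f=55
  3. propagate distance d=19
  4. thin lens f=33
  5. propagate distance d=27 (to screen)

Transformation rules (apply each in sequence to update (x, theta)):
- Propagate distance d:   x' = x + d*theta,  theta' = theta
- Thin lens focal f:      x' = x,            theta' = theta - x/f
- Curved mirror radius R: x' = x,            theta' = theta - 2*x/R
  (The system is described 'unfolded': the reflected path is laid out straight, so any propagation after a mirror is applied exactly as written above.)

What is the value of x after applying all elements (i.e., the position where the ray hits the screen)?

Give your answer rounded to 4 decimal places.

Initial: x=-1.0000 theta=-0.1000
After 1 (propagate distance d=7): x=-1.7000 theta=-0.1000
After 2 (thin lens f=55): x=-1.7000 theta=-19/275 (≈-0.0691)
After 3 (propagate distance d=19): x=-1657/550 (≈-3.0127) theta=-19/275 (≈-0.0691)
After 4 (thin lens f=33): x=-1657/550 (≈-3.0127) theta=403/18150 (≈0.0222)
After 5 (propagate distance d=27 (to screen)): x=-292/121 (≈-2.4132) theta=403/18150 (≈0.0222)
Rounded to 4 decimal places: x = -2.4132

Answer: -2.4132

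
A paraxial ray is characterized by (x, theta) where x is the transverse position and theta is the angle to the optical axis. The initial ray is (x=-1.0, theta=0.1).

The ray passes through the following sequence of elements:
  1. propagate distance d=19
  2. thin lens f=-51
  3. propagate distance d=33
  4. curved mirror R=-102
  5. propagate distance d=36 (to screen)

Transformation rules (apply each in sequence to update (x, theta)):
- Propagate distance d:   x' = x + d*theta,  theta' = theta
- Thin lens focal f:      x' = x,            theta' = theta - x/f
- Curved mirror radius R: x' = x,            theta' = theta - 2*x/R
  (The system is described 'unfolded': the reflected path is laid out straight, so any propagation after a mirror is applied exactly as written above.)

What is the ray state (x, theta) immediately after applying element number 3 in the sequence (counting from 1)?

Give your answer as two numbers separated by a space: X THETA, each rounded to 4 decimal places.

Initial: x=-1.0000 theta=0.1000
After 1 (propagate distance d=19): x=0.9000 theta=0.1000
After 2 (thin lens f=-51): x=0.9000 theta=2/17 (≈0.1176)
After 3 (propagate distance d=33): x=813/170 (≈4.7824) theta=2/17 (≈0.1176)
Rounded to 4 decimal places: x = 4.7824, theta = 0.1176

Answer: 4.7824 0.1176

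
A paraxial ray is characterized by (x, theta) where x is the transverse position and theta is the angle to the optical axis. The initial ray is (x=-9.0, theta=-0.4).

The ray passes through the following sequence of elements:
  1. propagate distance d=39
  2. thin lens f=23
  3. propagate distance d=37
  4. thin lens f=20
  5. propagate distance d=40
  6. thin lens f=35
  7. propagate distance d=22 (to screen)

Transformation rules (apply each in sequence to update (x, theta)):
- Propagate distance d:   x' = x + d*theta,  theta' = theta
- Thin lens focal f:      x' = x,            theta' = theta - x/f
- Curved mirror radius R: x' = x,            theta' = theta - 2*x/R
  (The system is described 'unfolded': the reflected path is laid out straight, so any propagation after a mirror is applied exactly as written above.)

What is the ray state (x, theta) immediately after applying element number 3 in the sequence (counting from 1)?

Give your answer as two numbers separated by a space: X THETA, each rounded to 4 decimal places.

Initial: x=-9.0000 theta=-0.4000
After 1 (propagate distance d=39): x=-24.6000 theta=-0.4000
After 2 (thin lens f=23): x=-24.6000 theta=77/115 (≈0.6696)
After 3 (propagate distance d=37): x=4/23 (≈0.1739) theta=77/115 (≈0.6696)
Rounded to 4 decimal places: x = 0.1739, theta = 0.6696

Answer: 0.1739 0.6696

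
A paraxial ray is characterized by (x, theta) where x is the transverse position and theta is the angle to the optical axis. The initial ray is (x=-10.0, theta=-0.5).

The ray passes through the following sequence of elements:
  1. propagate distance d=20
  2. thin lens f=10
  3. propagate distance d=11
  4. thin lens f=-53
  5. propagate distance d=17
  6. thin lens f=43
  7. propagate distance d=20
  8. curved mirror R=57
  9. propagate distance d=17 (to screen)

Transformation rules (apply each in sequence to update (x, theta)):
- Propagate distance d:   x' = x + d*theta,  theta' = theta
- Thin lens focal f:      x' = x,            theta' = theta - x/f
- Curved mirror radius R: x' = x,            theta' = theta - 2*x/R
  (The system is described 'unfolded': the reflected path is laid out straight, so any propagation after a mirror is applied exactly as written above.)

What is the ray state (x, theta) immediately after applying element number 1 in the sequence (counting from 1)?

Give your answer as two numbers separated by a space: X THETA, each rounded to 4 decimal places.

Answer: -20.0000 -0.5000

Derivation:
Initial: x=-10.0000 theta=-0.5000
After 1 (propagate distance d=20): x=-20.0000 theta=-0.5000
Rounded to 4 decimal places: x = -20.0000, theta = -0.5000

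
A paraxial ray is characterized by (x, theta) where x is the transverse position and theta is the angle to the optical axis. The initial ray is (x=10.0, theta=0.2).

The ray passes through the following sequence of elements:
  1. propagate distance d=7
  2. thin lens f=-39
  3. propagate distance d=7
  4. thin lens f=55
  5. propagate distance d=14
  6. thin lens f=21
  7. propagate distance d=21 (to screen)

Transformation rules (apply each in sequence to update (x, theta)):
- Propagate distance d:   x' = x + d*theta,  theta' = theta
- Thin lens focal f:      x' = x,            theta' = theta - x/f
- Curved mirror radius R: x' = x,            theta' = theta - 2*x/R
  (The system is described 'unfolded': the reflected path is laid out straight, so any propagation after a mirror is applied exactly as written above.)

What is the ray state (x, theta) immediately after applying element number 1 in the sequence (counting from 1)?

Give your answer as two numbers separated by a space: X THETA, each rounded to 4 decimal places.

Answer: 11.4000 0.2000

Derivation:
Initial: x=10.0000 theta=0.2000
After 1 (propagate distance d=7): x=11.4000 theta=0.2000
Rounded to 4 decimal places: x = 11.4000, theta = 0.2000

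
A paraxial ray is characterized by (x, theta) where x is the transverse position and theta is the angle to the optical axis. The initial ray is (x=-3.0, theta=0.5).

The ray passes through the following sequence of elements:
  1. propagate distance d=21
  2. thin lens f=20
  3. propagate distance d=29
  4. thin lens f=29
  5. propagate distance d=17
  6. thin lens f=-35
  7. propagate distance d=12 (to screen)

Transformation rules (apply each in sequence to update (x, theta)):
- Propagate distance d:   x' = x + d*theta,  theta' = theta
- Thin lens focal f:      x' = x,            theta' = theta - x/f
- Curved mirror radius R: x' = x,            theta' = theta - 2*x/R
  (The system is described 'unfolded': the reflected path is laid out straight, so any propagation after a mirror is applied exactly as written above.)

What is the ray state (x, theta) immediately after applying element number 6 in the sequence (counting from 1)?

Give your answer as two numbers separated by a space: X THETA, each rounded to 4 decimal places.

Answer: 6.7284 -0.0664

Derivation:
Initial: x=-3.0000 theta=0.5000
After 1 (propagate distance d=21): x=7.5000 theta=0.5000
After 2 (thin lens f=20): x=7.5000 theta=0.1250
After 3 (propagate distance d=29): x=11.1250 theta=0.1250
After 4 (thin lens f=29): x=11.1250 theta=-15/58 (≈-0.2586)
After 5 (propagate distance d=17): x=1561/232 (≈6.7284) theta=-15/58 (≈-0.2586)
After 6 (thin lens f=-35): x=1561/232 (≈6.7284) theta=-77/1160 (≈-0.0664)
Rounded to 4 decimal places: x = 6.7284, theta = -0.0664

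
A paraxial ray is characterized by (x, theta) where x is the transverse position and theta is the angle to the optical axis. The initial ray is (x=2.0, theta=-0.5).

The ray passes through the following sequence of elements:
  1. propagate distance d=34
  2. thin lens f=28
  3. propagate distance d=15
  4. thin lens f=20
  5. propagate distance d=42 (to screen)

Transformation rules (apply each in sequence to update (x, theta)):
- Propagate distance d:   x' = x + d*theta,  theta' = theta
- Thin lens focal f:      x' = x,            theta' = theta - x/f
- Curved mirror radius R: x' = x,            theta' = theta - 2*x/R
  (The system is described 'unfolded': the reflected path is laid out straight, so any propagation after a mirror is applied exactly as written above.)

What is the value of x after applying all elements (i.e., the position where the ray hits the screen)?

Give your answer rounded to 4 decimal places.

Initial: x=2.0000 theta=-0.5000
After 1 (propagate distance d=34): x=-15.0000 theta=-0.5000
After 2 (thin lens f=28): x=-15.0000 theta=1/28 (≈0.0357)
After 3 (propagate distance d=15): x=-405/28 (≈-14.4643) theta=1/28 (≈0.0357)
After 4 (thin lens f=20): x=-405/28 (≈-14.4643) theta=85/112 (≈0.7589)
After 5 (propagate distance d=42 (to screen)): x=975/56 (≈17.4107) theta=85/112 (≈0.7589)
Rounded to 4 decimal places: x = 17.4107

Answer: 17.4107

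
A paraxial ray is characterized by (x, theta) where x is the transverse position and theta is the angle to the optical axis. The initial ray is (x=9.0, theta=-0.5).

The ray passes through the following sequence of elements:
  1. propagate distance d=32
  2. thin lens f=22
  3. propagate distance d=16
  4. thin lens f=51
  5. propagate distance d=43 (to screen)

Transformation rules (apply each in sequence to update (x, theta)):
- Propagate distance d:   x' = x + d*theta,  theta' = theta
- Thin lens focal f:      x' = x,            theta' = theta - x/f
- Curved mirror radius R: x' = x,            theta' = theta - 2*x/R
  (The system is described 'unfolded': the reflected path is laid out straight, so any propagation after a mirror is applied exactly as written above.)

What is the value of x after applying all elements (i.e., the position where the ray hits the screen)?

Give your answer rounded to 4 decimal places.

Answer: -9.3725

Derivation:
Initial: x=9.0000 theta=-0.5000
After 1 (propagate distance d=32): x=-7.0000 theta=-0.5000
After 2 (thin lens f=22): x=-7.0000 theta=-2/11 (≈-0.1818)
After 3 (propagate distance d=16): x=-109/11 (≈-9.9091) theta=-2/11 (≈-0.1818)
After 4 (thin lens f=51): x=-109/11 (≈-9.9091) theta=7/561 (≈0.0125)
After 5 (propagate distance d=43 (to screen)): x=-478/51 (≈-9.3725) theta=7/561 (≈0.0125)
Rounded to 4 decimal places: x = -9.3725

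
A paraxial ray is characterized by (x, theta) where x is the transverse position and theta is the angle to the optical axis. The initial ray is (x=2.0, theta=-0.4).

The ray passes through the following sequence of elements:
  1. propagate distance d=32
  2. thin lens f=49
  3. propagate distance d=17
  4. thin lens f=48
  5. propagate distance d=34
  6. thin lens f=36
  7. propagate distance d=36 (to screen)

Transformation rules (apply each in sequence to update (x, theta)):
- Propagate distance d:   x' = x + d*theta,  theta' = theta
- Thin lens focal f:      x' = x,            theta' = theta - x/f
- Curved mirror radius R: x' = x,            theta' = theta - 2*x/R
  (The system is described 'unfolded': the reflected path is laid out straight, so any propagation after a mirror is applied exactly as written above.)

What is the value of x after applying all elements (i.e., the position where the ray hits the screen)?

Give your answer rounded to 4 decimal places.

Initial: x=2.0000 theta=-0.4000
After 1 (propagate distance d=32): x=-10.8000 theta=-0.4000
After 2 (thin lens f=49): x=-10.8000 theta=-44/245 (≈-0.1796)
After 3 (propagate distance d=17): x=-3394/245 (≈-13.8531) theta=-44/245 (≈-0.1796)
After 4 (thin lens f=48): x=-3394/245 (≈-13.8531) theta=641/5880 (≈0.1090)
After 5 (propagate distance d=34): x=-29831/2940 (≈-10.1466) theta=641/5880 (≈0.1090)
After 6 (thin lens f=36): x=-29831/2940 (≈-10.1466) theta=41369/105840 (≈0.3909)
After 7 (propagate distance d=36 (to screen)): x=1923/490 (≈3.9245) theta=41369/105840 (≈0.3909)
Rounded to 4 decimal places: x = 3.9245

Answer: 3.9245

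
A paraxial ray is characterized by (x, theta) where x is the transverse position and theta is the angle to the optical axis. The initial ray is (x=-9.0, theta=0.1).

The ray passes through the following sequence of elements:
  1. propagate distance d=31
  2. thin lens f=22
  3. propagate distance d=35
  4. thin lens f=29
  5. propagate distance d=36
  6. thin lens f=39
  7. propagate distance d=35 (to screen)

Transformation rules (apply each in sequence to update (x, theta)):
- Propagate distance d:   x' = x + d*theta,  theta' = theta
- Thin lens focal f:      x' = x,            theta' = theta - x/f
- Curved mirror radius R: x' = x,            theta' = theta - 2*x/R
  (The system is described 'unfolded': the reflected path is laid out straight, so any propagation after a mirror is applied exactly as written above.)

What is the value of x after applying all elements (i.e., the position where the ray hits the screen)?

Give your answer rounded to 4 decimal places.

Initial: x=-9.0000 theta=0.1000
After 1 (propagate distance d=31): x=-5.9000 theta=0.1000
After 2 (thin lens f=22): x=-5.9000 theta=81/220 (≈0.3682)
After 3 (propagate distance d=35): x=1537/220 (≈6.9864) theta=81/220 (≈0.3682)
After 4 (thin lens f=29): x=1537/220 (≈6.9864) theta=7/55 (≈0.1273)
After 5 (propagate distance d=36): x=509/44 (≈11.5682) theta=7/55 (≈0.1273)
After 6 (thin lens f=39): x=509/44 (≈11.5682) theta=-1453/8580 (≈-0.1693)
After 7 (propagate distance d=35 (to screen)): x=220/39 (≈5.6410) theta=-1453/8580 (≈-0.1693)
Rounded to 4 decimal places: x = 5.6410

Answer: 5.6410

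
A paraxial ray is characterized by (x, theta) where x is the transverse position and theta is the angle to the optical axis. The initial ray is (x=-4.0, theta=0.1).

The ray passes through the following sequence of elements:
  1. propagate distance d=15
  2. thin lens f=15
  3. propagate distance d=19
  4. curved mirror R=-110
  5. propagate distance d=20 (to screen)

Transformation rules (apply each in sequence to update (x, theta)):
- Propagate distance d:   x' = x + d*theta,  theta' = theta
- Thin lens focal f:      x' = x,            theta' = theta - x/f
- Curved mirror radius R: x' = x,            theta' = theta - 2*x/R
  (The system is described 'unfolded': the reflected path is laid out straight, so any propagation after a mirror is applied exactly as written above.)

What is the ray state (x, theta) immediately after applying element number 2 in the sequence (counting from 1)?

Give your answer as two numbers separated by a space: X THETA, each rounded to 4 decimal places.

Answer: -2.5000 0.2667

Derivation:
Initial: x=-4.0000 theta=0.1000
After 1 (propagate distance d=15): x=-2.5000 theta=0.1000
After 2 (thin lens f=15): x=-2.5000 theta=4/15 (≈0.2667)
Rounded to 4 decimal places: x = -2.5000, theta = 0.2667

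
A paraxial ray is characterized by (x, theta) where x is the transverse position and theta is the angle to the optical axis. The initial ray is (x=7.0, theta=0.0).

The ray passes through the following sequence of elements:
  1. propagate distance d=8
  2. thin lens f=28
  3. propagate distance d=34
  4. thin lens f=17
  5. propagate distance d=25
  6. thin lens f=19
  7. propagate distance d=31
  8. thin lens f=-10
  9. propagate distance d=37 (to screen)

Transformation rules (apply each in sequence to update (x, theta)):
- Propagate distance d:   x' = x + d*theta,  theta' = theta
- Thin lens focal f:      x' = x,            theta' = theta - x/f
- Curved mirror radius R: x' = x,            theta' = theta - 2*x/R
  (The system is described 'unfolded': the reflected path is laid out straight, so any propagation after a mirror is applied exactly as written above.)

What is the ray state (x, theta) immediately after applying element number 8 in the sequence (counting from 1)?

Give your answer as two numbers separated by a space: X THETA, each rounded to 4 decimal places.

Answer: -1.5132 -0.0213

Derivation:
Initial: x=7.0000 theta=0.0000
After 1 (propagate distance d=8): x=7.0000 theta=0.0000
After 2 (thin lens f=28): x=7.0000 theta=-0.2500
After 3 (propagate distance d=34): x=-1.5000 theta=-0.2500
After 4 (thin lens f=17): x=-1.5000 theta=-11/68 (≈-0.1618)
After 5 (propagate distance d=25): x=-377/68 (≈-5.5441) theta=-11/68 (≈-0.1618)
After 6 (thin lens f=19): x=-377/68 (≈-5.5441) theta=42/323 (≈0.1300)
After 7 (propagate distance d=31): x=-115/76 (≈-1.5132) theta=42/323 (≈0.1300)
After 8 (thin lens f=-10): x=-115/76 (≈-1.5132) theta=-55/2584 (≈-0.0213)
Rounded to 4 decimal places: x = -1.5132, theta = -0.0213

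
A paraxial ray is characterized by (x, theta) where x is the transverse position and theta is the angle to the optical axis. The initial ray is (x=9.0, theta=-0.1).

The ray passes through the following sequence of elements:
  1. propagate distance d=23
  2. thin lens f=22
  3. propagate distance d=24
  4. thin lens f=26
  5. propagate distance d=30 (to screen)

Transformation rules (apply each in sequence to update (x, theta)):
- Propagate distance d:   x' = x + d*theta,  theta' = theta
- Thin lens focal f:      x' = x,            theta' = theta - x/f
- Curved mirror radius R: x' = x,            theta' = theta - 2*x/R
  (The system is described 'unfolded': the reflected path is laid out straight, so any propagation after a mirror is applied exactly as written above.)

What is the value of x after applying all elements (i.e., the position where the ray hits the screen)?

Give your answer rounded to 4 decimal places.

Answer: -11.6734

Derivation:
Initial: x=9.0000 theta=-0.1000
After 1 (propagate distance d=23): x=6.7000 theta=-0.1000
After 2 (thin lens f=22): x=6.7000 theta=-89/220 (≈-0.4045)
After 3 (propagate distance d=24): x=-331/110 (≈-3.0091) theta=-89/220 (≈-0.4045)
After 4 (thin lens f=26): x=-331/110 (≈-3.0091) theta=-413/1430 (≈-0.2888)
After 5 (propagate distance d=30 (to screen)): x=-16693/1430 (≈-11.6734) theta=-413/1430 (≈-0.2888)
Rounded to 4 decimal places: x = -11.6734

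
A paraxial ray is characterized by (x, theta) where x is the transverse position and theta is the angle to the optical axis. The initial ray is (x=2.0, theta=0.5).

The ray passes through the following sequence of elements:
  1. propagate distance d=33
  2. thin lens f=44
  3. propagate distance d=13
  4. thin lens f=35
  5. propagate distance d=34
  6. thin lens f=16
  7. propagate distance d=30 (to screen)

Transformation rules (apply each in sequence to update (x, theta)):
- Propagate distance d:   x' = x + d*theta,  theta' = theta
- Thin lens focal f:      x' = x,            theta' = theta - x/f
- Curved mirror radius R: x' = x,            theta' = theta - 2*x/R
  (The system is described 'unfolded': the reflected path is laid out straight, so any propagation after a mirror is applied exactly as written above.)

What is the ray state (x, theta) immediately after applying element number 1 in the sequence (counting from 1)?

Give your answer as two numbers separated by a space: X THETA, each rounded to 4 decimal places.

Initial: x=2.0000 theta=0.5000
After 1 (propagate distance d=33): x=18.5000 theta=0.5000
Rounded to 4 decimal places: x = 18.5000, theta = 0.5000

Answer: 18.5000 0.5000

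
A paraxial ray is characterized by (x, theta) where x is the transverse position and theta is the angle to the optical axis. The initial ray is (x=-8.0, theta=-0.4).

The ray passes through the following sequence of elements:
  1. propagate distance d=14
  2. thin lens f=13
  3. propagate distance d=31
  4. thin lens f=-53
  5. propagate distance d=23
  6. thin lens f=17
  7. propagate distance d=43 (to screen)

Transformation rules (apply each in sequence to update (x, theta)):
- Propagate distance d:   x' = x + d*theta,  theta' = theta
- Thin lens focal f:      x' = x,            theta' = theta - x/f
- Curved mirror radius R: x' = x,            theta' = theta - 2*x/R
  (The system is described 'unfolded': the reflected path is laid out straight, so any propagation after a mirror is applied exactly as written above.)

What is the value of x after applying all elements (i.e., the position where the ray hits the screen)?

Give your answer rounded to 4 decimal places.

Answer: -3.8308

Derivation:
Initial: x=-8.0000 theta=-0.4000
After 1 (propagate distance d=14): x=-13.6000 theta=-0.4000
After 2 (thin lens f=13): x=-13.6000 theta=42/65 (≈0.6462)
After 3 (propagate distance d=31): x=418/65 (≈6.4308) theta=42/65 (≈0.6462)
After 4 (thin lens f=-53): x=418/65 (≈6.4308) theta=2644/3445 (≈0.7675)
After 5 (propagate distance d=23): x=6382/265 (≈24.0830) theta=2644/3445 (≈0.7675)
After 6 (thin lens f=17): x=6382/265 (≈24.0830) theta=-38018/58565 (≈-0.6492)
After 7 (propagate distance d=43 (to screen)): x=-224352/58565 (≈-3.8308) theta=-38018/58565 (≈-0.6492)
Rounded to 4 decimal places: x = -3.8308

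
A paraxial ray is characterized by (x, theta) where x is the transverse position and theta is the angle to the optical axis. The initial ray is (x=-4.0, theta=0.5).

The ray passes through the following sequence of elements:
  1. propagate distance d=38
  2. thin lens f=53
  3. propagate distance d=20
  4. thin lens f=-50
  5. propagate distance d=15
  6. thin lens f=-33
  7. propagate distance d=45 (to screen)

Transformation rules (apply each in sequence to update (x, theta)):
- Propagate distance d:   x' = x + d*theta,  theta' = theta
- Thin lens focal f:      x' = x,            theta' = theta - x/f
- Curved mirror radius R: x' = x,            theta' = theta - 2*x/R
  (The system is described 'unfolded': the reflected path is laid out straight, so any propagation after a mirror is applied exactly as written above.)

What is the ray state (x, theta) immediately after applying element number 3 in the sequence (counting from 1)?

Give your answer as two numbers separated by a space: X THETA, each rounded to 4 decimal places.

Initial: x=-4.0000 theta=0.5000
After 1 (propagate distance d=38): x=15.0000 theta=0.5000
After 2 (thin lens f=53): x=15.0000 theta=23/106 (≈0.2170)
After 3 (propagate distance d=20): x=1025/53 (≈19.3396) theta=23/106 (≈0.2170)
Rounded to 4 decimal places: x = 19.3396, theta = 0.2170

Answer: 19.3396 0.2170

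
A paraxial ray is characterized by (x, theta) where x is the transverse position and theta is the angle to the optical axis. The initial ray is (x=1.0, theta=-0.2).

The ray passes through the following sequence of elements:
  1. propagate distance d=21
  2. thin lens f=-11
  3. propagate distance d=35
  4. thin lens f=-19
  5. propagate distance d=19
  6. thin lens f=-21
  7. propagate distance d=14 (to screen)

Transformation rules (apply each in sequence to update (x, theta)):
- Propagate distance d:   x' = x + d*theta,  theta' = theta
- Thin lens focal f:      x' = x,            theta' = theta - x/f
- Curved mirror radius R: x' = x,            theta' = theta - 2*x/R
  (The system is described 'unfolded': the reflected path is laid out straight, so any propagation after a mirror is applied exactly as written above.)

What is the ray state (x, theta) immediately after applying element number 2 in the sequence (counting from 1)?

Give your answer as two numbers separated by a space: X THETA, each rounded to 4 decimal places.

Answer: -3.2000 -0.4909

Derivation:
Initial: x=1.0000 theta=-0.2000
After 1 (propagate distance d=21): x=-3.2000 theta=-0.2000
After 2 (thin lens f=-11): x=-3.2000 theta=-27/55 (≈-0.4909)
Rounded to 4 decimal places: x = -3.2000, theta = -0.4909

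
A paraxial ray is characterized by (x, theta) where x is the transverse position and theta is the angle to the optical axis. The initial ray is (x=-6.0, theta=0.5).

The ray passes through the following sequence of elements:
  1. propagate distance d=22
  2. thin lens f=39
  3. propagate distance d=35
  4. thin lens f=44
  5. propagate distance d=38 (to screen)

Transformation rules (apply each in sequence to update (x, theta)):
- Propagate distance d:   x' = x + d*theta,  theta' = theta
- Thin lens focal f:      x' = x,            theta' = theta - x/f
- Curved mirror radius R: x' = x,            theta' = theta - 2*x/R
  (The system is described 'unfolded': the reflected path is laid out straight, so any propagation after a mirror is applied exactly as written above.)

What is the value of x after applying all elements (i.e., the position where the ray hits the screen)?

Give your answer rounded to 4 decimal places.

Initial: x=-6.0000 theta=0.5000
After 1 (propagate distance d=22): x=5.0000 theta=0.5000
After 2 (thin lens f=39): x=5.0000 theta=29/78 (≈0.3718)
After 3 (propagate distance d=35): x=1405/78 (≈18.0128) theta=29/78 (≈0.3718)
After 4 (thin lens f=44): x=1405/78 (≈18.0128) theta=-43/1144 (≈-0.0376)
After 5 (propagate distance d=38 (to screen)): x=28459/1716 (≈16.5845) theta=-43/1144 (≈-0.0376)
Rounded to 4 decimal places: x = 16.5845

Answer: 16.5845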